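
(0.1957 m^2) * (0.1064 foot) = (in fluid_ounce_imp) 223.4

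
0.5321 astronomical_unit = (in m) 7.96e+10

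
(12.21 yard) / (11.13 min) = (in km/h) 0.06019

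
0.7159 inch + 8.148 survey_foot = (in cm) 250.2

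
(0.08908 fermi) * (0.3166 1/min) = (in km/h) 1.692e-18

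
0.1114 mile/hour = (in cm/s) 4.98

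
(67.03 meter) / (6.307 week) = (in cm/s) 0.001757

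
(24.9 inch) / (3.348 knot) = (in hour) 0.000102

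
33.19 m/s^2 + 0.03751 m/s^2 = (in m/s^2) 33.23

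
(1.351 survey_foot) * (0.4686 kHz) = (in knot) 375.1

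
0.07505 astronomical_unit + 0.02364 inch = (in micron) 1.123e+16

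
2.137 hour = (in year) 0.0002439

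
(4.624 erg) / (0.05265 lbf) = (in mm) 0.001974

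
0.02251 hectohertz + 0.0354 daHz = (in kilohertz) 0.002605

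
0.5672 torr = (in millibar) 0.7562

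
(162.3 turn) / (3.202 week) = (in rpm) 0.005028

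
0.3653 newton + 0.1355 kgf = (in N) 1.694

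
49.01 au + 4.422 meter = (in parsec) 0.0002376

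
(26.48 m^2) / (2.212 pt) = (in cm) 3.393e+06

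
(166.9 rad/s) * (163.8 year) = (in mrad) 8.621e+14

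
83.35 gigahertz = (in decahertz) 8.335e+09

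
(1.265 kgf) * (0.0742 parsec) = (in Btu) 2.692e+13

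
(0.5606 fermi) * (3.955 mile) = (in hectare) 3.568e-16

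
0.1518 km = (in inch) 5976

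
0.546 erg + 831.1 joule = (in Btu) 0.7877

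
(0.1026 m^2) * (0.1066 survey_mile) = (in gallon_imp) 3872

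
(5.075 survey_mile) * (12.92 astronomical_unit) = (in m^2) 1.579e+16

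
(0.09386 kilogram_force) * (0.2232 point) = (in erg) 724.8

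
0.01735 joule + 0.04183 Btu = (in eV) 2.756e+20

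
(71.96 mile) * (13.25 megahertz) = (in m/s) 1.534e+12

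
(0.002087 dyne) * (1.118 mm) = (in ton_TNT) 5.577e-21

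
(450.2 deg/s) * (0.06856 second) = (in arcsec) 1.111e+05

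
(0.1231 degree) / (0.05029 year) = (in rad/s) 1.355e-09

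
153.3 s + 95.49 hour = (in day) 3.981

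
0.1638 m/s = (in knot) 0.3184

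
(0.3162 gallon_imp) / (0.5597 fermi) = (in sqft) 2.764e+13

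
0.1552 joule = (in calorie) 0.03709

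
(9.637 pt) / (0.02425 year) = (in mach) 1.306e-11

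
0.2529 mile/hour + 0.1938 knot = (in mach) 0.0006248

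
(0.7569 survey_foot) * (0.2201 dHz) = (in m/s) 0.005078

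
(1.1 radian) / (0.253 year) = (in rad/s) 1.379e-07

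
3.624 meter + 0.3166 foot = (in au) 2.487e-11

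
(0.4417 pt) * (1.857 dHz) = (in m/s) 2.894e-05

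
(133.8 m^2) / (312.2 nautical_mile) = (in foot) 0.0007592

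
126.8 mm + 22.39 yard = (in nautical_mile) 0.01112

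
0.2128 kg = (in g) 212.8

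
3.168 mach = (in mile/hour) 2413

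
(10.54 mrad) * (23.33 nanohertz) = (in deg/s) 1.409e-08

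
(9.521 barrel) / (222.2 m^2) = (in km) 6.812e-06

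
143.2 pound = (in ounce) 2291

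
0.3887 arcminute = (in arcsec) 23.32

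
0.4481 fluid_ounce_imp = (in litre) 0.01273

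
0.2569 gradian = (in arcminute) 13.87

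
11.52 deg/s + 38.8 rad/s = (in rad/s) 39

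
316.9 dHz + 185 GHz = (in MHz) 1.85e+05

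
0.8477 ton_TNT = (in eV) 2.214e+28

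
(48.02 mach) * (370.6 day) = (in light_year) 5.534e-05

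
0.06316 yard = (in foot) 0.1895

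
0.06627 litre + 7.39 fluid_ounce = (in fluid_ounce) 9.631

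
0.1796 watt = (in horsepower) 0.0002408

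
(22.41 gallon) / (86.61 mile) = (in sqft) 6.551e-06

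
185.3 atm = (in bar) 187.8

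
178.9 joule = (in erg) 1.789e+09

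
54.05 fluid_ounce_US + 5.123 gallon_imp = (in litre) 24.89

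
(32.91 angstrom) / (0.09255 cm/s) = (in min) 5.927e-08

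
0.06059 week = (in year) 0.001162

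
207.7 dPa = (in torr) 0.1558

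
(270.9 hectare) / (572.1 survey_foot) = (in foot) 5.097e+04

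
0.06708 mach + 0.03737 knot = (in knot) 44.44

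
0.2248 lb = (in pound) 0.2248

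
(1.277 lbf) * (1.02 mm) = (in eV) 3.616e+16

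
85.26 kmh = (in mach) 0.06955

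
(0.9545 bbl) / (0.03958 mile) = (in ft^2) 0.02564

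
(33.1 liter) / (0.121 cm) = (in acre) 0.00676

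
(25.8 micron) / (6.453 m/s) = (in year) 1.268e-13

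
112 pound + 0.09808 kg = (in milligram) 5.09e+07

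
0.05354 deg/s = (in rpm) 0.008923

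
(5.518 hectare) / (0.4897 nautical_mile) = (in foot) 199.6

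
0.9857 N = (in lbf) 0.2216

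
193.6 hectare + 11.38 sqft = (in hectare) 193.6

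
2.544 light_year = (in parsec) 0.78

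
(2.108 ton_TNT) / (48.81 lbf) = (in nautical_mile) 2.193e+04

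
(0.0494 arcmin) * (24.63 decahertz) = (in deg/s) 0.2028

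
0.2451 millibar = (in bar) 0.0002451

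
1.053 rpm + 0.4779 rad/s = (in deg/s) 33.7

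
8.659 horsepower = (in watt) 6457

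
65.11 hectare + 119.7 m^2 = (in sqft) 7.01e+06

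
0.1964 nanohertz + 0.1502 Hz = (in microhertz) 1.502e+05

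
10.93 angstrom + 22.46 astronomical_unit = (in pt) 9.524e+15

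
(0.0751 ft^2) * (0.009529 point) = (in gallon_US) 6.196e-06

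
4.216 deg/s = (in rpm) 0.7027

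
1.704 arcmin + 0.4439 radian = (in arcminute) 1528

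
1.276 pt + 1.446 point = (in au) 6.419e-15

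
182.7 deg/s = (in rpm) 30.45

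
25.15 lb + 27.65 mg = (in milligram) 1.141e+07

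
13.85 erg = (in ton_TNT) 3.31e-16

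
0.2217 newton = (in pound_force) 0.04984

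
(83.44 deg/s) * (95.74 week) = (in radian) 8.433e+07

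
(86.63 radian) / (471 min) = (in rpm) 0.02927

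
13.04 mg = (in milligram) 13.04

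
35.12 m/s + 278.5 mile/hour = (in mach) 0.4688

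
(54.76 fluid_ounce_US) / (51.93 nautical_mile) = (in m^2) 1.684e-08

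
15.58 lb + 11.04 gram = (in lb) 15.6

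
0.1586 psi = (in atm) 0.01079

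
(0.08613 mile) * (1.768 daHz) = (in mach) 7.197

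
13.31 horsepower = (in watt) 9925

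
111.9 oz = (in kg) 3.172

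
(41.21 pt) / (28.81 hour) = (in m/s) 1.402e-07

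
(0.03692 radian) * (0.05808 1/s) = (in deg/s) 0.1229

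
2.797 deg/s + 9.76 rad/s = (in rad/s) 9.809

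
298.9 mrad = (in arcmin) 1028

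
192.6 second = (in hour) 0.0535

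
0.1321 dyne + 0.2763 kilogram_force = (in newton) 2.71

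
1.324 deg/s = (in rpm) 0.2207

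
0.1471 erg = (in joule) 1.471e-08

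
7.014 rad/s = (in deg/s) 401.9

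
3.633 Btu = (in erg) 3.833e+10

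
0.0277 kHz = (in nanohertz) 2.77e+10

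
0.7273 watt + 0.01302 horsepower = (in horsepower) 0.014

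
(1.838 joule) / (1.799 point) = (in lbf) 651.1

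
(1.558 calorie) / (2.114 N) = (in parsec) 9.993e-17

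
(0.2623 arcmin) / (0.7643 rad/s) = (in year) 3.166e-12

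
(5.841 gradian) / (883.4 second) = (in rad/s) 0.0001039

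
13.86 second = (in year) 4.395e-07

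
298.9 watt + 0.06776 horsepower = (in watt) 349.4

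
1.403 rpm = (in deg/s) 8.418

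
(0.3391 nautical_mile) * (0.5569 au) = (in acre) 1.293e+10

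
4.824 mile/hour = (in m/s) 2.157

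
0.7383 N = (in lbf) 0.166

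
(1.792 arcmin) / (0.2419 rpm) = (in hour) 5.716e-06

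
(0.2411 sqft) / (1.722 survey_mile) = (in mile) 5.022e-09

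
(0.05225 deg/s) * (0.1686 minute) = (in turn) 0.001468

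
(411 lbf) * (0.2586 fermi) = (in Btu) 4.481e-16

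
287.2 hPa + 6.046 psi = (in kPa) 70.41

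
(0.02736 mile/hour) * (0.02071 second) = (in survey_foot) 0.000831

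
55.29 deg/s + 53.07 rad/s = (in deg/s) 3096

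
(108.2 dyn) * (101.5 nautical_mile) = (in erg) 2.034e+09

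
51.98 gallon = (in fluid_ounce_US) 6653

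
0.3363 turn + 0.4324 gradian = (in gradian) 135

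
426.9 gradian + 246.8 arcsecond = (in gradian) 427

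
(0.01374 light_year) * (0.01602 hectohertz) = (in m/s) 2.082e+14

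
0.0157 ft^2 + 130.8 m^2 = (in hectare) 0.01308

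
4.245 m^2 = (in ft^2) 45.69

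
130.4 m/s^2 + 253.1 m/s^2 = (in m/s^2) 383.5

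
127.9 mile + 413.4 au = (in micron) 6.184e+19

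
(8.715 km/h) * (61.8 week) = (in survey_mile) 5.622e+04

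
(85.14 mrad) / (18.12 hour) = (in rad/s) 1.305e-06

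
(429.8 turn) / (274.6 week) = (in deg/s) 0.0009317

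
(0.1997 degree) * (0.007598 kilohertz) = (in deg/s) 1.517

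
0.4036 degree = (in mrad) 7.044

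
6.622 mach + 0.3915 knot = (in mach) 6.623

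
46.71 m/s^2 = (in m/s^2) 46.71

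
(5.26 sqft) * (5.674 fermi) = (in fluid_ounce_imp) 9.759e-11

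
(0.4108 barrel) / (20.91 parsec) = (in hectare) 1.012e-23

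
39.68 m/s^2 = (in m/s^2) 39.68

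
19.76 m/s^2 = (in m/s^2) 19.76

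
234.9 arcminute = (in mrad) 68.33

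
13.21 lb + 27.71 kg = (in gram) 3.37e+04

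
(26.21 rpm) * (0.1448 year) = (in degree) 7.181e+08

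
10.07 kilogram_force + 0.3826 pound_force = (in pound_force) 22.58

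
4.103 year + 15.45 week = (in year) 4.399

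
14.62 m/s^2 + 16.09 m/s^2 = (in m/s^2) 30.71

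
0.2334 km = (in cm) 2.334e+04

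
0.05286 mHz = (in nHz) 5.286e+04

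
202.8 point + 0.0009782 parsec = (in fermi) 3.018e+28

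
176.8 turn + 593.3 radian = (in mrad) 1.704e+06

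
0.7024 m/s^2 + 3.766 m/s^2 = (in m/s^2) 4.468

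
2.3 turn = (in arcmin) 4.968e+04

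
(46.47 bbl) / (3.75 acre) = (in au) 3.254e-15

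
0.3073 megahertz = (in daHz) 3.073e+04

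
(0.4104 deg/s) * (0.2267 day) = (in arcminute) 4.823e+05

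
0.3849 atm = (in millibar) 390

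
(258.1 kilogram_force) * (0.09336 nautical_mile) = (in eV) 2.731e+24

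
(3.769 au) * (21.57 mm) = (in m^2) 1.216e+10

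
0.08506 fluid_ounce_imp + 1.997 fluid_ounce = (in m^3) 6.148e-05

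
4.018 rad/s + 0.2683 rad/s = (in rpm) 40.93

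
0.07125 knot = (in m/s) 0.03665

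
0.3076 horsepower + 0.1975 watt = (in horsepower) 0.3079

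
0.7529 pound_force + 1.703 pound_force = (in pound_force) 2.456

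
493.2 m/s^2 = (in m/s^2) 493.2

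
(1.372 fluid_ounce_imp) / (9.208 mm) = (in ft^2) 0.04557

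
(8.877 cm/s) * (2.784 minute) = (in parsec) 4.805e-16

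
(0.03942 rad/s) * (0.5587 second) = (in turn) 0.003505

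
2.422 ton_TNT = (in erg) 1.013e+17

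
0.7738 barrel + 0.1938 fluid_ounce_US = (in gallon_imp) 27.06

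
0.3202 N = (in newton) 0.3202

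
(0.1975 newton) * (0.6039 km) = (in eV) 7.444e+20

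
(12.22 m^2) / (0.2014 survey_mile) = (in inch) 1.484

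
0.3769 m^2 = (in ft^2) 4.057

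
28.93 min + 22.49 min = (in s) 3085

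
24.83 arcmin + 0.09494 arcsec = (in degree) 0.4139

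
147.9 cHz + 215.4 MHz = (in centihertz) 2.154e+10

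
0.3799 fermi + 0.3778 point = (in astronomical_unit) 8.909e-16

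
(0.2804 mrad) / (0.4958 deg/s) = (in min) 0.0005401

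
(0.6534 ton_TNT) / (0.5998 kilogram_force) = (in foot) 1.525e+09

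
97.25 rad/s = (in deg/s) 5572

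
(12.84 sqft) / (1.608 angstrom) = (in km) 7.418e+06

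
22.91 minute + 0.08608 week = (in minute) 890.6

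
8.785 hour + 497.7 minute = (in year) 0.00195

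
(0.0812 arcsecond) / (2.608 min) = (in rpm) 2.402e-08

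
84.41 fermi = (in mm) 8.441e-11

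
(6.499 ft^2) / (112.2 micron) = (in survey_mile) 3.344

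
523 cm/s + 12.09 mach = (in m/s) 4122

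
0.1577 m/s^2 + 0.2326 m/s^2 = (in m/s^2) 0.3903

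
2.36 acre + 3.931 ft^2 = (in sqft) 1.028e+05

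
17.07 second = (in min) 0.2845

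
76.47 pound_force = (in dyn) 3.402e+07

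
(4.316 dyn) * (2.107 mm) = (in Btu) 8.619e-11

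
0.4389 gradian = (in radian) 0.006894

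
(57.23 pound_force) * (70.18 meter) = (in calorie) 4270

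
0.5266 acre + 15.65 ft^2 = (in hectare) 0.2133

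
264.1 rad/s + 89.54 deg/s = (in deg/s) 1.522e+04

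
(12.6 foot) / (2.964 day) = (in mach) 4.404e-08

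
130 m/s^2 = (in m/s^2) 130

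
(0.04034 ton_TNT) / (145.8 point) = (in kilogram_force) 3.346e+08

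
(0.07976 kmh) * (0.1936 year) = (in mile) 84.05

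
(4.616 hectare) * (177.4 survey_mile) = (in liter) 1.318e+13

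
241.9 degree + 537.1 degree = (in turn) 2.164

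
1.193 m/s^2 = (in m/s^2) 1.193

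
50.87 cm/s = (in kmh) 1.831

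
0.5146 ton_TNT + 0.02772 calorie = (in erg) 2.153e+16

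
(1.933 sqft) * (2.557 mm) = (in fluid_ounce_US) 15.53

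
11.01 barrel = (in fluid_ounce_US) 5.919e+04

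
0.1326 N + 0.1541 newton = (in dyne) 2.867e+04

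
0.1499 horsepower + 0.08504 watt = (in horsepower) 0.15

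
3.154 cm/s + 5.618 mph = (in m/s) 2.543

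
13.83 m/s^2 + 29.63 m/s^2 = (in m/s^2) 43.46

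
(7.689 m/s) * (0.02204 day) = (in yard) 1.601e+04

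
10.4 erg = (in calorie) 2.486e-07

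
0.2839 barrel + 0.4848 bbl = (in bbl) 0.7687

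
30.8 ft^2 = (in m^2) 2.861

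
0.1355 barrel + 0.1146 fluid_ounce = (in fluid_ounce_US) 728.6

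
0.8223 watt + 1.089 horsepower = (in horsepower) 1.09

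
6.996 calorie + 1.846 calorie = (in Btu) 0.03506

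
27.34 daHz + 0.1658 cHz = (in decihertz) 2734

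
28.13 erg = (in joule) 2.813e-06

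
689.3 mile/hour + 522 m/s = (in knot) 1614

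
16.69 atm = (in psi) 245.3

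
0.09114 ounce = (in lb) 0.005696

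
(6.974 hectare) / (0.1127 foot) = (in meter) 2.03e+06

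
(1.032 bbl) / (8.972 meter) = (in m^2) 0.01829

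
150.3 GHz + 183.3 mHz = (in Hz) 1.503e+11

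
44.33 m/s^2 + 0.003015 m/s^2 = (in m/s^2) 44.33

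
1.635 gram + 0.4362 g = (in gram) 2.071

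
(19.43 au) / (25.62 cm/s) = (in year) 3.598e+05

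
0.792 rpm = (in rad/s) 0.08294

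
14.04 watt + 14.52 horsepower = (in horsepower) 14.54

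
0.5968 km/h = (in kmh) 0.5968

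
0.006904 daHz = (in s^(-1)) 0.06904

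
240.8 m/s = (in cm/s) 2.408e+04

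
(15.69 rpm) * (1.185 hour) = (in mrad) 7.009e+06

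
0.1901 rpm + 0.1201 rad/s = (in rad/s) 0.14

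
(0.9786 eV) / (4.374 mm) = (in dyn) 3.585e-12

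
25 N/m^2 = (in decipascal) 250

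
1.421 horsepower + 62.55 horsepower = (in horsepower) 63.97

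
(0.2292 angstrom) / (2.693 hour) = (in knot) 4.596e-15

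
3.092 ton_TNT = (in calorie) 3.092e+09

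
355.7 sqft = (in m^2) 33.05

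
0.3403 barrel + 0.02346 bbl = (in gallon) 15.28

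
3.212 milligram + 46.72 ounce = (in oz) 46.72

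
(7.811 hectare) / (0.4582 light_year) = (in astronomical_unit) 1.204e-22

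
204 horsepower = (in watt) 1.521e+05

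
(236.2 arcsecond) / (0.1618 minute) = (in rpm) 0.001126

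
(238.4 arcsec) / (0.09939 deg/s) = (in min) 0.0111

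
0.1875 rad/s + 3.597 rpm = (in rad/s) 0.5642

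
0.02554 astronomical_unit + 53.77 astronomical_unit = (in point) 2.281e+16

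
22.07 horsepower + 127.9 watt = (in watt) 1.659e+04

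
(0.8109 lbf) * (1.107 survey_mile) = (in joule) 6426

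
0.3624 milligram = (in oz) 1.278e-05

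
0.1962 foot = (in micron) 5.98e+04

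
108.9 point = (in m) 0.03842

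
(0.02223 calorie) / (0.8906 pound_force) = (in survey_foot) 0.07703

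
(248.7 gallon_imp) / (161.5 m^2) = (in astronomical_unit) 4.68e-14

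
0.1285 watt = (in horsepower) 0.0001723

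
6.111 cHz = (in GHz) 6.111e-11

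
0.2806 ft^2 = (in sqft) 0.2806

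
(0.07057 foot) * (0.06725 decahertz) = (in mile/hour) 0.03236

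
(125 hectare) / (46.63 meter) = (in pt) 7.599e+07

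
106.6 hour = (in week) 0.6345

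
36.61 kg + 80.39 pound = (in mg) 7.307e+07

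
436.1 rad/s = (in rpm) 4164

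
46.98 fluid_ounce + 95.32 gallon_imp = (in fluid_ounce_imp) 1.53e+04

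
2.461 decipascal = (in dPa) 2.461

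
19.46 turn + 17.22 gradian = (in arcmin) 4.213e+05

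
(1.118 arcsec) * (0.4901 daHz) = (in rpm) 0.0002537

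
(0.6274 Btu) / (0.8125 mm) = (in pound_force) 1.832e+05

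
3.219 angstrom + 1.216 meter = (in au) 8.128e-12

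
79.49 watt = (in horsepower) 0.1066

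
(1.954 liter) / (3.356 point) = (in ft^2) 17.77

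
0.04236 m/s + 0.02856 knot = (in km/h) 0.2054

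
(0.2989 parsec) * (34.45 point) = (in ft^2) 1.207e+15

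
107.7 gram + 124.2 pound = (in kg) 56.44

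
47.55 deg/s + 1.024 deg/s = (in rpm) 8.096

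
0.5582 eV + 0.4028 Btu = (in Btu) 0.4028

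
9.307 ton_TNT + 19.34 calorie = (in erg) 3.894e+17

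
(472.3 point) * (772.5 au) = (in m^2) 1.925e+13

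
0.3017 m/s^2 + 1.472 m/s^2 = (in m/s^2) 1.774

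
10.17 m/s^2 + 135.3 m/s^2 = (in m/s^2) 145.5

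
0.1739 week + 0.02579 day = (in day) 1.243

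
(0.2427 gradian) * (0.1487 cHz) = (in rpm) 5.413e-05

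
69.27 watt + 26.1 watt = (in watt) 95.37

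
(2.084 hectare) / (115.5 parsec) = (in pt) 1.658e-11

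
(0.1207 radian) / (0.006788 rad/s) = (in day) 0.0002058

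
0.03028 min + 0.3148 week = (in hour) 52.89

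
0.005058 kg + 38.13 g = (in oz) 1.523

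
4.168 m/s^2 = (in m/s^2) 4.168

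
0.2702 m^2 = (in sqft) 2.908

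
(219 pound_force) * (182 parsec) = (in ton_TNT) 1.308e+12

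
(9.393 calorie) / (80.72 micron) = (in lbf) 1.095e+05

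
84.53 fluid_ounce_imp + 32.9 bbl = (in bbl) 32.92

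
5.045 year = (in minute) 2.652e+06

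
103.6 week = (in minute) 1.044e+06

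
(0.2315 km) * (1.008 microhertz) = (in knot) 0.0004536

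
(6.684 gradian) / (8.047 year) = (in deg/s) 2.37e-08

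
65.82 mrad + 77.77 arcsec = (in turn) 0.01054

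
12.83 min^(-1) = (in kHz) 0.0002138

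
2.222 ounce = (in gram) 62.99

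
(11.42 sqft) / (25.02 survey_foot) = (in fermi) 1.391e+14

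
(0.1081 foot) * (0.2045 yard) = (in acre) 1.522e-06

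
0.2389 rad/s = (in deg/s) 13.69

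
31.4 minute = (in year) 5.974e-05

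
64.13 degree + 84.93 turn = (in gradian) 3.404e+04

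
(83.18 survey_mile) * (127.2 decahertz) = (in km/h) 6.13e+08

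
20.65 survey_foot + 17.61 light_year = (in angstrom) 1.666e+27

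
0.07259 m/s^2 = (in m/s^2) 0.07259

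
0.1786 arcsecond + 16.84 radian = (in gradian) 1072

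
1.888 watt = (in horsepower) 0.002532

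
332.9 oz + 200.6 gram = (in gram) 9638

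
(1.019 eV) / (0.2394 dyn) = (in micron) 6.82e-08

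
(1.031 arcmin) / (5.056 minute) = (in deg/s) 5.664e-05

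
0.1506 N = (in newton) 0.1506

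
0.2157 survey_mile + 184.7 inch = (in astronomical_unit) 2.352e-09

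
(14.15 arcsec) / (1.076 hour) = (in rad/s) 1.771e-08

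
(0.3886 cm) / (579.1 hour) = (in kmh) 6.71e-09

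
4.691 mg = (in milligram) 4.691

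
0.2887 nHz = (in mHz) 2.887e-07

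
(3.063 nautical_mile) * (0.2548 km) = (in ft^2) 1.556e+07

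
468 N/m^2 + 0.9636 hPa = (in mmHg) 4.233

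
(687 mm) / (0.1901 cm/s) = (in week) 0.0005975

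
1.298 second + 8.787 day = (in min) 1.265e+04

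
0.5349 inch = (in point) 38.51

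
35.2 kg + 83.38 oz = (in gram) 3.756e+04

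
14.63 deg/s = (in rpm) 2.438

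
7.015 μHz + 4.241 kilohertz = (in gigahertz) 4.241e-06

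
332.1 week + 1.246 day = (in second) 2.01e+08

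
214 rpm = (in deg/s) 1284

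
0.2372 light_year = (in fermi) 2.244e+30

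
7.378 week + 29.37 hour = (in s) 4.568e+06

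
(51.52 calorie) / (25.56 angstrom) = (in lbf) 1.896e+10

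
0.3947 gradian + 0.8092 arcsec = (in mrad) 6.204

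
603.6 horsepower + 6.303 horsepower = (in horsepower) 609.9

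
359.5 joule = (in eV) 2.244e+21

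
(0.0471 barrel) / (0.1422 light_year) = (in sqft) 5.991e-17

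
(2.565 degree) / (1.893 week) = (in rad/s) 3.91e-08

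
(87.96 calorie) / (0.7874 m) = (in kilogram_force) 47.66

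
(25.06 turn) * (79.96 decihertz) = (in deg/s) 7.214e+04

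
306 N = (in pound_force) 68.79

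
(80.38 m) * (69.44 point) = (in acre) 0.0004866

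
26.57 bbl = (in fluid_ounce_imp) 1.487e+05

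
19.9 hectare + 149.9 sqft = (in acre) 49.18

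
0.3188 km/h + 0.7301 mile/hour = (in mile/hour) 0.9282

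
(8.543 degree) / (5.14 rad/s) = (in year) 9.199e-10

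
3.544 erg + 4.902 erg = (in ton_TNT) 2.019e-16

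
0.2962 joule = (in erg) 2.962e+06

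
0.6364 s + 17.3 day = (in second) 1.495e+06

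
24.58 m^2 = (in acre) 0.006074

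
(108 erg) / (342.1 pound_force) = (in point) 2.012e-05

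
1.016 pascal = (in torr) 0.007621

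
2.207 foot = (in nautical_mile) 0.0003632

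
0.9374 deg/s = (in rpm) 0.1562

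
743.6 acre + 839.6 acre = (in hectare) 640.7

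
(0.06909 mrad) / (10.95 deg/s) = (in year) 1.146e-11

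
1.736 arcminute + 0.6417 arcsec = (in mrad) 0.5081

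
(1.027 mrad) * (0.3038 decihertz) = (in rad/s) 3.12e-05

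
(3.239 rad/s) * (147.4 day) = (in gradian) 2.626e+09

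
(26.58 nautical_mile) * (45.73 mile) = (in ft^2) 3.9e+10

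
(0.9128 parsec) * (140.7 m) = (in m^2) 3.963e+18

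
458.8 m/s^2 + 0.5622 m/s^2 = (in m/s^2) 459.4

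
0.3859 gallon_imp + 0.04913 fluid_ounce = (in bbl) 0.01104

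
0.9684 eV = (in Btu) 1.471e-22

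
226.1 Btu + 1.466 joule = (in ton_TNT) 5.701e-05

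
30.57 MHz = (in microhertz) 3.057e+13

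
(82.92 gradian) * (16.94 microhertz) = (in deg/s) 0.001264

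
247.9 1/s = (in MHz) 0.0002479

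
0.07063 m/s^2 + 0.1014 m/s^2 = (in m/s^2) 0.172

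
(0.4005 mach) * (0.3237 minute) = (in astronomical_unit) 1.77e-08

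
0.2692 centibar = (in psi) 0.03904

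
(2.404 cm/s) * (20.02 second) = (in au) 3.217e-12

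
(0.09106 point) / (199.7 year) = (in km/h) 1.836e-14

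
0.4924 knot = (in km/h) 0.9119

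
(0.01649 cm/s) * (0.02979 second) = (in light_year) 5.192e-22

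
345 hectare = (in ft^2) 3.714e+07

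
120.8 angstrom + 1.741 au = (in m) 2.604e+11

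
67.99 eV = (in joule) 1.089e-17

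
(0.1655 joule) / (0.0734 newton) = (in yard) 2.466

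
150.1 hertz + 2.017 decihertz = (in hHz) 1.503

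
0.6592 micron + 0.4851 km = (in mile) 0.3014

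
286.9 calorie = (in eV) 7.492e+21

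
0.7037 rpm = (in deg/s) 4.222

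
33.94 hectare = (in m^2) 3.394e+05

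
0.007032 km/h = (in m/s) 0.001953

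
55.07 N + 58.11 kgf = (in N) 624.9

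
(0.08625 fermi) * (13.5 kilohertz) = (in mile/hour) 2.605e-12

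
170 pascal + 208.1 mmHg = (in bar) 0.2791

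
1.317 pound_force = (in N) 5.858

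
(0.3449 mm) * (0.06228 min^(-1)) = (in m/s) 3.58e-07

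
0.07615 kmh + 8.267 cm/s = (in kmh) 0.3738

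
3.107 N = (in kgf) 0.3168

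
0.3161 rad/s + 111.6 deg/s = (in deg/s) 129.7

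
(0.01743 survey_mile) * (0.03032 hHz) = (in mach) 0.2498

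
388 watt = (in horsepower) 0.5203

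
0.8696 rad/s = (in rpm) 8.304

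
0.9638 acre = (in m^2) 3900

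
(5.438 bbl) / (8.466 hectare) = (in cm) 0.001021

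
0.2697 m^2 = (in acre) 6.664e-05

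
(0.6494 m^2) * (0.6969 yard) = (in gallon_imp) 91.03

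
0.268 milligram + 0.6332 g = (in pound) 0.001397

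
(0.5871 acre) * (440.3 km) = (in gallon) 2.764e+11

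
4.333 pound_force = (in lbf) 4.333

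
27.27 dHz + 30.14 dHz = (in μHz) 5.741e+06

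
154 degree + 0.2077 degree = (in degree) 154.2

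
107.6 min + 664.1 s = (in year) 0.0002258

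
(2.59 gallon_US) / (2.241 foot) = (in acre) 3.547e-06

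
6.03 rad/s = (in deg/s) 345.5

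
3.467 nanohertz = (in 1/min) 2.08e-07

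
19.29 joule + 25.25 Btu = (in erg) 2.666e+11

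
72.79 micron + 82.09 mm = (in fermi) 8.216e+13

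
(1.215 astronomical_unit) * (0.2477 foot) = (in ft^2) 1.477e+11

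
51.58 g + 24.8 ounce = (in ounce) 26.62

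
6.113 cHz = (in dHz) 0.6113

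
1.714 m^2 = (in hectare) 0.0001714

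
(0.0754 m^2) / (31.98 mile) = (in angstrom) 1.465e+04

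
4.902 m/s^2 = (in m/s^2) 4.902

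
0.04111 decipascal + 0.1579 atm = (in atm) 0.1579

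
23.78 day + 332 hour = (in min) 5.416e+04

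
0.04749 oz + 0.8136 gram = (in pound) 0.004762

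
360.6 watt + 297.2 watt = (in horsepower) 0.8821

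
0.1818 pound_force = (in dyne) 8.087e+04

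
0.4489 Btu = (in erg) 4.736e+09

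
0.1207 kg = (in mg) 1.207e+05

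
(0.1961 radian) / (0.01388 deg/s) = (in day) 0.009369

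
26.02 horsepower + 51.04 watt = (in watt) 1.945e+04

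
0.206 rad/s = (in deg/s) 11.8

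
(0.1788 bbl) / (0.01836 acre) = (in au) 2.557e-15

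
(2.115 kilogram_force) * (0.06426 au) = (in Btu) 1.89e+08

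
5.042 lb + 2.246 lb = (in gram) 3306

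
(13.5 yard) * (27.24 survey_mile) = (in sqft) 5.825e+06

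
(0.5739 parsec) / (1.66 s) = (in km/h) 3.84e+16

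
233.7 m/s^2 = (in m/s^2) 233.7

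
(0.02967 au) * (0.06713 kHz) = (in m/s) 2.98e+11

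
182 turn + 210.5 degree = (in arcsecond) 2.366e+08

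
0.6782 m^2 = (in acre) 0.0001676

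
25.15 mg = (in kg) 2.515e-05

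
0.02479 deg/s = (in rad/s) 0.0004327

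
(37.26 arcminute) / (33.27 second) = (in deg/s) 0.01867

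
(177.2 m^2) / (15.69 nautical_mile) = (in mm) 6.098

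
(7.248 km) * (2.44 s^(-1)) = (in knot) 3.438e+04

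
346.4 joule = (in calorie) 82.79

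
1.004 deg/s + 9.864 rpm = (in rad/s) 1.05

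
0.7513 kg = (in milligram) 7.513e+05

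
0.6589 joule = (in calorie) 0.1575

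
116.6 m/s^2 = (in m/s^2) 116.6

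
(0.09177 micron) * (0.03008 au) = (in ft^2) 4445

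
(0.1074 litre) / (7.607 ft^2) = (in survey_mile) 9.443e-08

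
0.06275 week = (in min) 632.5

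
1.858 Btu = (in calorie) 468.5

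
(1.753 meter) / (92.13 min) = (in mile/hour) 0.0007094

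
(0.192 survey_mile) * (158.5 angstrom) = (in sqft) 5.272e-05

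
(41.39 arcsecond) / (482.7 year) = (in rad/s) 1.318e-14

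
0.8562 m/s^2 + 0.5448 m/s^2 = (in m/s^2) 1.401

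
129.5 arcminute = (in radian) 0.03767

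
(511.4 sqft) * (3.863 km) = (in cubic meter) 1.835e+05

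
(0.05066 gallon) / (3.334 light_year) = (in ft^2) 6.544e-20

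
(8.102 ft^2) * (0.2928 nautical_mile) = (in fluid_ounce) 1.38e+07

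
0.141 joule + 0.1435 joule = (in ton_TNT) 6.8e-11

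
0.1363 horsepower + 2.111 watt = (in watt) 103.7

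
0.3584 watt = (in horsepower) 0.0004806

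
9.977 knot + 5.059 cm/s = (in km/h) 18.66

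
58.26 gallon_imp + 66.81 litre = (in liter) 331.7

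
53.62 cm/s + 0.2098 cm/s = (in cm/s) 53.83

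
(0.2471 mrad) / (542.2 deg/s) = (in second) 2.611e-05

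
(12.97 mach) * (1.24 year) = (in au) 1.154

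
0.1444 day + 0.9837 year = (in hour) 8621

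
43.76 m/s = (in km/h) 157.5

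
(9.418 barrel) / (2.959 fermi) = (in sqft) 5.447e+15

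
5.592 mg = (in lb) 1.233e-05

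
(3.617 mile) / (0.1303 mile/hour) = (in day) 1.157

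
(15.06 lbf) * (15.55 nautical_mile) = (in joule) 1.929e+06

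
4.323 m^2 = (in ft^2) 46.53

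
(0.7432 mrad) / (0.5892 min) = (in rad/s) 2.102e-05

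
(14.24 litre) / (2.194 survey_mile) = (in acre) 9.966e-10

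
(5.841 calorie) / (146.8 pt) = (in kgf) 48.12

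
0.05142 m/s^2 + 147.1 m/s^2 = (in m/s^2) 147.2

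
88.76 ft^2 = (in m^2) 8.246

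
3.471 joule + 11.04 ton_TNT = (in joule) 4.619e+10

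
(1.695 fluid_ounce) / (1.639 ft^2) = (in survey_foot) 0.00108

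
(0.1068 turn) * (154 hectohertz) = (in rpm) 9.868e+04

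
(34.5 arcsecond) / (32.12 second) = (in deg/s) 0.0002984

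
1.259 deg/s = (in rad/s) 0.02197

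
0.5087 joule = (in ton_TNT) 1.216e-10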